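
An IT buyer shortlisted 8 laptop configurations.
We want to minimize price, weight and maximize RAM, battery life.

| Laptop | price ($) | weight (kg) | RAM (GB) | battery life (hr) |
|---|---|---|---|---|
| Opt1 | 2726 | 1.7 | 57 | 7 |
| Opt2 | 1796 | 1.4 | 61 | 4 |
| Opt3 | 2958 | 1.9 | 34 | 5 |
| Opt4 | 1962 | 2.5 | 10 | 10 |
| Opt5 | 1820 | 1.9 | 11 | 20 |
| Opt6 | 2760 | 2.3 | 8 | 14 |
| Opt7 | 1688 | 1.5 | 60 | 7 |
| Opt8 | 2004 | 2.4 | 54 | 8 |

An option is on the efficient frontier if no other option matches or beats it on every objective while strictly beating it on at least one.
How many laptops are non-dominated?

4

Opt1: dominated by Opt7 (price 1688≤2726, weight 1.5≤1.7, RAM 60≥57, battery life 7≥7).
Opt2: not dominated (best weight).
Opt3: dominated by Opt1 (price 2726≤2958, weight 1.7≤1.9, RAM 57≥34, battery life 7≥5).
Opt4: dominated by Opt5 (price 1820≤1962, weight 1.9≤2.5, RAM 11≥10, battery life 20≥10).
Opt5: not dominated (best battery life).
Opt6: dominated by Opt5 (price 1820≤2760, weight 1.9≤2.3, RAM 11≥8, battery life 20≥14).
Opt7: not dominated (best price).
Opt8: not dominated.
Pareto-optimal: Opt2, Opt5, Opt7, Opt8 → 4.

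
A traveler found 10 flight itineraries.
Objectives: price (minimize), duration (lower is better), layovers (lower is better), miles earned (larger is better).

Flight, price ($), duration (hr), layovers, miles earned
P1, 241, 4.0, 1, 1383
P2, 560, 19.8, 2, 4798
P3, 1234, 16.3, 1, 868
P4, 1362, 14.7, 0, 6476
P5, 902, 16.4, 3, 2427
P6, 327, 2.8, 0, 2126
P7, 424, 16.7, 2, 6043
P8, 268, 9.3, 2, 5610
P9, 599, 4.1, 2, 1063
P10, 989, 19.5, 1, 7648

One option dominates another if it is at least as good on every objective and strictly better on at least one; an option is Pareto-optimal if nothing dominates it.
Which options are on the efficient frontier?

P1, P4, P6, P7, P8, P10

P1: not dominated (best price).
P2: dominated by P7 (price 424≤560, duration 16.7≤19.8, layovers 2≤2, miles earned 6043≥4798).
P3: dominated by P1 (price 241≤1234, duration 4.0≤16.3, layovers 1≤1, miles earned 1383≥868).
P4: not dominated.
P5: dominated by P8 (price 268≤902, duration 9.3≤16.4, layovers 2≤3, miles earned 5610≥2427).
P6: not dominated (best duration).
P7: not dominated.
P8: not dominated.
P9: dominated by P1 (price 241≤599, duration 4.0≤4.1, layovers 1≤2, miles earned 1383≥1063).
P10: not dominated (best miles earned).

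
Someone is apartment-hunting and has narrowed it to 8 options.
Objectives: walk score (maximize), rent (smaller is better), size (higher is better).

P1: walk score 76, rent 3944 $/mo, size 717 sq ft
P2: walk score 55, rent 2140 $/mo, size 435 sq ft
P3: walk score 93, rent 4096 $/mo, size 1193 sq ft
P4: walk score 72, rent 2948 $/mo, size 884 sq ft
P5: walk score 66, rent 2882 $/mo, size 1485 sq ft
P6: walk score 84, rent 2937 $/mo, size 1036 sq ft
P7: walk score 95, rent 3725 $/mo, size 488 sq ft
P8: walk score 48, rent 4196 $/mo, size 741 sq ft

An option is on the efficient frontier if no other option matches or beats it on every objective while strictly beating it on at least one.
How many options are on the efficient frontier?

5

P1: dominated by P6 (walk score 84≥76, rent 2937≤3944, size 1036≥717).
P2: not dominated (best rent).
P3: not dominated.
P4: dominated by P6 (walk score 84≥72, rent 2937≤2948, size 1036≥884).
P5: not dominated (best size).
P6: not dominated.
P7: not dominated (best walk score).
P8: dominated by P3 (walk score 93≥48, rent 4096≤4196, size 1193≥741).
Pareto-optimal: P2, P3, P5, P6, P7 → 5.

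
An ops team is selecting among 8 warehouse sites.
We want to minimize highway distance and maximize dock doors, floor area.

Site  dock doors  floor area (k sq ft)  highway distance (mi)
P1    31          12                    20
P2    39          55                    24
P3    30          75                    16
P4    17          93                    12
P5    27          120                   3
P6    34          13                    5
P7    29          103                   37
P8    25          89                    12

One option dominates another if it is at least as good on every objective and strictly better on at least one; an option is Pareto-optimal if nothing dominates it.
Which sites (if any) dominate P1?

P6: dock doors 34≥31, floor area 13≥12, highway distance 5≤20 — dominates P1.
Others (P2, P3, P4, P5, P7, P8) are each worse than P1 on at least one objective.

P6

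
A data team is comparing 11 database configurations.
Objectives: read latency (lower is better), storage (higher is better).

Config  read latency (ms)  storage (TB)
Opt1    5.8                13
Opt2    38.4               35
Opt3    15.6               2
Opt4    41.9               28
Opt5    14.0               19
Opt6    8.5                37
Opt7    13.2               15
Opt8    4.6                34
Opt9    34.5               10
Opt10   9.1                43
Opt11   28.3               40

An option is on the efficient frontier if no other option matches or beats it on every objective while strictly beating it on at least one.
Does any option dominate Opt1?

Opt8 vs Opt1: read latency 4.6≤5.8, storage 34≥13 — Opt8 is at least as good on every objective and strictly better on at least one, so Opt8 dominates Opt1.

Yes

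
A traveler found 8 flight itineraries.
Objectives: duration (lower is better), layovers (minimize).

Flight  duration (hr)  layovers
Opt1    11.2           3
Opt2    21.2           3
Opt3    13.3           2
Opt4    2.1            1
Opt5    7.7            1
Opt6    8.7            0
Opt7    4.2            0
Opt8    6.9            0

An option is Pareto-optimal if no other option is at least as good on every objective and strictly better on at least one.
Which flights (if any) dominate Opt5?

Opt4: duration 2.1≤7.7, layovers 1≤1 — dominates Opt5.
Opt7: duration 4.2≤7.7, layovers 0≤1 — dominates Opt5.
Opt8: duration 6.9≤7.7, layovers 0≤1 — dominates Opt5.
Others (Opt1, Opt2, Opt3, Opt6) are each worse than Opt5 on at least one objective.

Opt4, Opt7, Opt8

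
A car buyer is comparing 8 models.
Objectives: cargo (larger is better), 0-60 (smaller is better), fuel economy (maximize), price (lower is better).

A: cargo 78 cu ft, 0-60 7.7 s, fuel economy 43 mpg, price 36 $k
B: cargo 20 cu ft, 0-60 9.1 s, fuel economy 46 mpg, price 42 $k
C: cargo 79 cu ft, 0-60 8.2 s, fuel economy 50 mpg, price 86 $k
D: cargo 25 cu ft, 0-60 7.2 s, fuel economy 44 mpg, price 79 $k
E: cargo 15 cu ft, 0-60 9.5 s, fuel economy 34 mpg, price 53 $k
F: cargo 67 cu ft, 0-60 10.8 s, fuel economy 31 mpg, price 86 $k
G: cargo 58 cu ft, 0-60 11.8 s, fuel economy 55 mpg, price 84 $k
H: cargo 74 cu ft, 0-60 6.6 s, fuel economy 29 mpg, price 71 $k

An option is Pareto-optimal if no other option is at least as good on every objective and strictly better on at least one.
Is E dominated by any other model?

Yes

A vs E: cargo 78≥15, 0-60 7.7≤9.5, fuel economy 43≥34, price 36≤53 — A is at least as good on every objective and strictly better on at least one, so A dominates E.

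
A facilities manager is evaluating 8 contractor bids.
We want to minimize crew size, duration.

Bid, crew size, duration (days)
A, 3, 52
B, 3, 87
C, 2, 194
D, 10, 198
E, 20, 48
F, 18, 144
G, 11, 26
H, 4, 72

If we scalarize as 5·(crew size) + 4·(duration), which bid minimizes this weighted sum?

G

A: 5·3 + 4·52 = 223
B: 5·3 + 4·87 = 363
C: 5·2 + 4·194 = 786
D: 5·10 + 4·198 = 842
E: 5·20 + 4·48 = 292
F: 5·18 + 4·144 = 666
G: 5·11 + 4·26 = 159
H: 5·4 + 4·72 = 308
Lowest: G at 159.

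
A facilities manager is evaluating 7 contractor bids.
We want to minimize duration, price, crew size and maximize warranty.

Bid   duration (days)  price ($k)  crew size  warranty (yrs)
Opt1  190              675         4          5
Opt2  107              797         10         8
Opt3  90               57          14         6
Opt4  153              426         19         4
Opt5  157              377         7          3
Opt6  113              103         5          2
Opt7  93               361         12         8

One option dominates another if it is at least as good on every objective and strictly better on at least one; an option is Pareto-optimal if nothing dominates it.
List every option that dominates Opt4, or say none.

Opt3, Opt7

Opt3: duration 90≤153, price 57≤426, crew size 14≤19, warranty 6≥4 — dominates Opt4.
Opt7: duration 93≤153, price 361≤426, crew size 12≤19, warranty 8≥4 — dominates Opt4.
Others (Opt1, Opt2, Opt5, Opt6) are each worse than Opt4 on at least one objective.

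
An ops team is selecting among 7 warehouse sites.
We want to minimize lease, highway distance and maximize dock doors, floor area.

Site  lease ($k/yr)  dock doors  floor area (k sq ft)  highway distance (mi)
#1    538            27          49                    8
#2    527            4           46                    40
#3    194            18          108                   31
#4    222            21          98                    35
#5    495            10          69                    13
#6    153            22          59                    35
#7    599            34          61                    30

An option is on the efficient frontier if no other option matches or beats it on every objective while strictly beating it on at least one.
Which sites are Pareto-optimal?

#1: not dominated (best highway distance).
#2: dominated by #3 (lease 194≤527, dock doors 18≥4, floor area 108≥46, highway distance 31≤40).
#3: not dominated (best floor area).
#4: not dominated.
#5: not dominated.
#6: not dominated (best lease).
#7: not dominated (best dock doors).

#1, #3, #4, #5, #6, #7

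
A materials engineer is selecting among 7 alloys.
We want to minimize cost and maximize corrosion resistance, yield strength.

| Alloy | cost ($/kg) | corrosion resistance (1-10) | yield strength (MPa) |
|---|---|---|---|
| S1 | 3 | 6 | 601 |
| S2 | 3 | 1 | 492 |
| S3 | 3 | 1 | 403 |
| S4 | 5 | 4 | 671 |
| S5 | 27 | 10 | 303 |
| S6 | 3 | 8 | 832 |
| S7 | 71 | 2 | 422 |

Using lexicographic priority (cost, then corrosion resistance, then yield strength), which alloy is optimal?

S6

First minimize cost: best is 3, kept {S1, S2, S3, S6}.
Then maximize corrosion resistance: best is 8, kept {S6}.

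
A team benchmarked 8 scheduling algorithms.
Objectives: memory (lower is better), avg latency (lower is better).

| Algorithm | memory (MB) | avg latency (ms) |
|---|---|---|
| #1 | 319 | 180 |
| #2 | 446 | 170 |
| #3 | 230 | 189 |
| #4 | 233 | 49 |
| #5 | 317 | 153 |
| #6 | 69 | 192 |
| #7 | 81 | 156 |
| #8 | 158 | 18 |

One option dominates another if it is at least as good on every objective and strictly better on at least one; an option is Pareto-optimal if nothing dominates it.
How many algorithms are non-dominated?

#1: dominated by #4 (memory 233≤319, avg latency 49≤180).
#2: dominated by #4 (memory 233≤446, avg latency 49≤170).
#3: dominated by #7 (memory 81≤230, avg latency 156≤189).
#4: dominated by #8 (memory 158≤233, avg latency 18≤49).
#5: dominated by #4 (memory 233≤317, avg latency 49≤153).
#6: not dominated (best memory).
#7: not dominated.
#8: not dominated (best avg latency).
Pareto-optimal: #6, #7, #8 → 3.

3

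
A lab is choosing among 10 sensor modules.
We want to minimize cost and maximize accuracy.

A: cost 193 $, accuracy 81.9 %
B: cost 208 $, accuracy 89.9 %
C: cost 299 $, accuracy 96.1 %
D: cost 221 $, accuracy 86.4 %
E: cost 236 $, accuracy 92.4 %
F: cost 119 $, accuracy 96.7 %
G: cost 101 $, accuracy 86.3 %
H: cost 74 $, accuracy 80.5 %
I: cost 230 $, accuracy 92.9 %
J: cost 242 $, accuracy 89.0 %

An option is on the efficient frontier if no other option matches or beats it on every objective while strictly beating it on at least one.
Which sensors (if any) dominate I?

F

F: cost 119≤230, accuracy 96.7≥92.9 — dominates I.
Others (A, B, C, D, E, G, H, J) are each worse than I on at least one objective.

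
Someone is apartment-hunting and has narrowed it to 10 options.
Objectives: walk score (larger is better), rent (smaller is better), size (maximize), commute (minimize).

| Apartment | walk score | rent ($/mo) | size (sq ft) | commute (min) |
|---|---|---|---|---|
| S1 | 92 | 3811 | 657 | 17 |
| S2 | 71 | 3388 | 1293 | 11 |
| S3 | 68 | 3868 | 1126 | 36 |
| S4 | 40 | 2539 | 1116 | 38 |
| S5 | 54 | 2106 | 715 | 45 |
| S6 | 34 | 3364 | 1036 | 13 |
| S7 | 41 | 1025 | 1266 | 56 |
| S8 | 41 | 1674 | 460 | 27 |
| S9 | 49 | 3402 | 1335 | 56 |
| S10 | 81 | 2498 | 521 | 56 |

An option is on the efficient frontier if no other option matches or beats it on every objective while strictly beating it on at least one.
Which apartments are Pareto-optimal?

S1, S2, S4, S5, S6, S7, S8, S9, S10

S1: not dominated (best walk score).
S2: not dominated (best commute).
S3: dominated by S2 (walk score 71≥68, rent 3388≤3868, size 1293≥1126, commute 11≤36).
S4: not dominated.
S5: not dominated.
S6: not dominated.
S7: not dominated (best rent).
S8: not dominated.
S9: not dominated (best size).
S10: not dominated.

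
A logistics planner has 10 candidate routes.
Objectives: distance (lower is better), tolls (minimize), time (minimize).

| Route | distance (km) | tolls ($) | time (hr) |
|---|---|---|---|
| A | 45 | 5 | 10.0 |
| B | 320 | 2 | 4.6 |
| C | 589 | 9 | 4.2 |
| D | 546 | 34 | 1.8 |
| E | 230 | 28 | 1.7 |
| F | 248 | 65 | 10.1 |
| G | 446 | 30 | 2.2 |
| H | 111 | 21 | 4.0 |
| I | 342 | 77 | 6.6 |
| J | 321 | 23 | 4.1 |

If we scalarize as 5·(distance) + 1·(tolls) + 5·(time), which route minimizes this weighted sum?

A

A: 5·45 + 1·5 + 5·10.0 = 280.0
B: 5·320 + 1·2 + 5·4.6 = 1625.0
C: 5·589 + 1·9 + 5·4.2 = 2975.0
D: 5·546 + 1·34 + 5·1.8 = 2773.0
E: 5·230 + 1·28 + 5·1.7 = 1186.5
F: 5·248 + 1·65 + 5·10.1 = 1355.5
G: 5·446 + 1·30 + 5·2.2 = 2271.0
H: 5·111 + 1·21 + 5·4.0 = 596.0
I: 5·342 + 1·77 + 5·6.6 = 1820.0
J: 5·321 + 1·23 + 5·4.1 = 1648.5
Lowest: A at 280.0.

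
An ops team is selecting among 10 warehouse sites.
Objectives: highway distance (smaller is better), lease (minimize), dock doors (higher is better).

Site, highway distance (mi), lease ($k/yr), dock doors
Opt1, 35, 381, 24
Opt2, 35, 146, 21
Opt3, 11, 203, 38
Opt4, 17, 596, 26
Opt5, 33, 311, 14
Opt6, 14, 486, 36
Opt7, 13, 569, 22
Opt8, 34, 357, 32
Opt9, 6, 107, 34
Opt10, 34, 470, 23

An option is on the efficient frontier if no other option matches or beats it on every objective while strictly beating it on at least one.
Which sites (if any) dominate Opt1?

Opt3, Opt8, Opt9

Opt3: highway distance 11≤35, lease 203≤381, dock doors 38≥24 — dominates Opt1.
Opt8: highway distance 34≤35, lease 357≤381, dock doors 32≥24 — dominates Opt1.
Opt9: highway distance 6≤35, lease 107≤381, dock doors 34≥24 — dominates Opt1.
Others (Opt2, Opt4, Opt5, Opt6, Opt7, Opt10) are each worse than Opt1 on at least one objective.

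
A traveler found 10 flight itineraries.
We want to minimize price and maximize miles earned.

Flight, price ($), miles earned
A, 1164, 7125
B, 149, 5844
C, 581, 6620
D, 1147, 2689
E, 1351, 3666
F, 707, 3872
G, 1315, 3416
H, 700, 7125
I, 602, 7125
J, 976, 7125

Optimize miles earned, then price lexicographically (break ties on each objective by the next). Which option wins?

First maximize miles earned: best is 7125, kept {A, H, I, J}.
Then minimize price: best is 602, kept {I}.

I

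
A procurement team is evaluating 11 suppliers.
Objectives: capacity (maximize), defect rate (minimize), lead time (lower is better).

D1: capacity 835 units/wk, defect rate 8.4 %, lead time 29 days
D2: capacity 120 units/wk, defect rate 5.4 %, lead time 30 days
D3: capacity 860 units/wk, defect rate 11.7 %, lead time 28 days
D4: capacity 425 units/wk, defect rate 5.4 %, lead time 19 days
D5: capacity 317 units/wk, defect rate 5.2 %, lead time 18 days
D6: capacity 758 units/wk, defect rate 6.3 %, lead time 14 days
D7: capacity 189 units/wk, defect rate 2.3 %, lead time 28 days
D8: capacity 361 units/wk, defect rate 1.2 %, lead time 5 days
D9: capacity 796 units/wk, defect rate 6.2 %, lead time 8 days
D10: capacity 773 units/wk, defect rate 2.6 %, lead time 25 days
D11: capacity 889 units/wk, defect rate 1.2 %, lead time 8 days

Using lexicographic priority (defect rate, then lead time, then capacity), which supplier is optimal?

D8

First minimize defect rate: best is 1.2, kept {D8, D11}.
Then minimize lead time: best is 5, kept {D8}.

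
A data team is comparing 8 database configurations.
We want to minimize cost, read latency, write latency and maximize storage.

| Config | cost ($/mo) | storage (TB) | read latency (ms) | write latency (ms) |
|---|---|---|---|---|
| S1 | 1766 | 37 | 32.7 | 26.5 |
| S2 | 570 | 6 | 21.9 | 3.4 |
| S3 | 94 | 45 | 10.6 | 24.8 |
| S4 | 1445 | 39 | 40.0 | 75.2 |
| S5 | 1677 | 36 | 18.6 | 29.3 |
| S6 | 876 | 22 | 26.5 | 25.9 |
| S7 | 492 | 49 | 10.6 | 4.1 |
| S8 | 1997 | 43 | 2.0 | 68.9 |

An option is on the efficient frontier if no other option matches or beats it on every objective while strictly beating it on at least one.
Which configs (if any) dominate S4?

S3: cost 94≤1445, storage 45≥39, read latency 10.6≤40.0, write latency 24.8≤75.2 — dominates S4.
S7: cost 492≤1445, storage 49≥39, read latency 10.6≤40.0, write latency 4.1≤75.2 — dominates S4.
Others (S1, S2, S5, S6, S8) are each worse than S4 on at least one objective.

S3, S7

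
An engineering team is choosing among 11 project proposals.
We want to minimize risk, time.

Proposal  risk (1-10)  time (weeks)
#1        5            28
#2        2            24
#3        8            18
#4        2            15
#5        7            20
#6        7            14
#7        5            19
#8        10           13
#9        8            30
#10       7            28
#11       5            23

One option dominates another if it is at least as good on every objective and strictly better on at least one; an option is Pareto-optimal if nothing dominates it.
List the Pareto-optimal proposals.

#1: dominated by #2 (risk 2≤5, time 24≤28).
#2: dominated by #4 (risk 2≤2, time 15≤24).
#3: dominated by #4 (risk 2≤8, time 15≤18).
#4: not dominated.
#5: dominated by #4 (risk 2≤7, time 15≤20).
#6: not dominated.
#7: dominated by #4 (risk 2≤5, time 15≤19).
#8: not dominated (best time).
#9: dominated by #1 (risk 5≤8, time 28≤30).
#10: dominated by #1 (risk 5≤7, time 28≤28).
#11: dominated by #4 (risk 2≤5, time 15≤23).

#4, #6, #8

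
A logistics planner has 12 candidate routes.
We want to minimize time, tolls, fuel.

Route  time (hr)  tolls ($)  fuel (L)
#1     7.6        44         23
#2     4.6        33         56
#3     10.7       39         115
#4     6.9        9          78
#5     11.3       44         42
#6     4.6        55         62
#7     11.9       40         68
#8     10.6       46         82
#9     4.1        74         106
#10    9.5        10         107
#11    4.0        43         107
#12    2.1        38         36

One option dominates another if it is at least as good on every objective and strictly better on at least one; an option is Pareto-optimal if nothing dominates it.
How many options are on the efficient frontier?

#1: not dominated (best fuel).
#2: not dominated.
#3: dominated by #2 (time 4.6≤10.7, tolls 33≤39, fuel 56≤115).
#4: not dominated (best tolls).
#5: dominated by #1 (time 7.6≤11.3, tolls 44≤44, fuel 23≤42).
#6: dominated by #2 (time 4.6≤4.6, tolls 33≤55, fuel 56≤62).
#7: dominated by #2 (time 4.6≤11.9, tolls 33≤40, fuel 56≤68).
#8: dominated by #1 (time 7.6≤10.6, tolls 44≤46, fuel 23≤82).
#9: dominated by #12 (time 2.1≤4.1, tolls 38≤74, fuel 36≤106).
#10: dominated by #4 (time 6.9≤9.5, tolls 9≤10, fuel 78≤107).
#11: dominated by #12 (time 2.1≤4.0, tolls 38≤43, fuel 36≤107).
#12: not dominated (best time).
Pareto-optimal: #1, #2, #4, #12 → 4.

4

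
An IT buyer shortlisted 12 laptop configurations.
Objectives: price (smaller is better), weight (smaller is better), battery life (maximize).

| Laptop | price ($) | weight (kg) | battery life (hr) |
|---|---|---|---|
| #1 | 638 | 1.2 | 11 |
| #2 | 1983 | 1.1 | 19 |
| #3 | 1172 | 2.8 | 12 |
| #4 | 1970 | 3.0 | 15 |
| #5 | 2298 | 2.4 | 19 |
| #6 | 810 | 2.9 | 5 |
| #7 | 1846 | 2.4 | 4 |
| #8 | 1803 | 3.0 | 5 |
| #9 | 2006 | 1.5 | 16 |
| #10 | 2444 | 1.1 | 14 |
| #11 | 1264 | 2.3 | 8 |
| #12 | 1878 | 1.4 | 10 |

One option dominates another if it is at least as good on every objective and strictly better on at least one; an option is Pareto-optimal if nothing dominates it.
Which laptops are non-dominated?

#1: not dominated (best price).
#2: not dominated.
#3: not dominated.
#4: not dominated.
#5: dominated by #2 (price 1983≤2298, weight 1.1≤2.4, battery life 19≥19).
#6: dominated by #1 (price 638≤810, weight 1.2≤2.9, battery life 11≥5).
#7: dominated by #1 (price 638≤1846, weight 1.2≤2.4, battery life 11≥4).
#8: dominated by #1 (price 638≤1803, weight 1.2≤3.0, battery life 11≥5).
#9: dominated by #2 (price 1983≤2006, weight 1.1≤1.5, battery life 19≥16).
#10: dominated by #2 (price 1983≤2444, weight 1.1≤1.1, battery life 19≥14).
#11: dominated by #1 (price 638≤1264, weight 1.2≤2.3, battery life 11≥8).
#12: dominated by #1 (price 638≤1878, weight 1.2≤1.4, battery life 11≥10).

#1, #2, #3, #4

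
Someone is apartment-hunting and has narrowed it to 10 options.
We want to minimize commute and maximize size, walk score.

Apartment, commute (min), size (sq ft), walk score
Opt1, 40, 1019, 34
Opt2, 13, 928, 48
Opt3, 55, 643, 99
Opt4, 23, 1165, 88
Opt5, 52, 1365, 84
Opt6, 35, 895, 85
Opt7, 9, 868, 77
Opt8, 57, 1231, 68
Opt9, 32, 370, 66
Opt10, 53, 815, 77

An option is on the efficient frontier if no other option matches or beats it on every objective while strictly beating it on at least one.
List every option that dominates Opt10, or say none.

Opt4, Opt5, Opt6, Opt7

Opt4: commute 23≤53, size 1165≥815, walk score 88≥77 — dominates Opt10.
Opt5: commute 52≤53, size 1365≥815, walk score 84≥77 — dominates Opt10.
Opt6: commute 35≤53, size 895≥815, walk score 85≥77 — dominates Opt10.
Opt7: commute 9≤53, size 868≥815, walk score 77≥77 — dominates Opt10.
Others (Opt1, Opt2, Opt3, Opt8, Opt9) are each worse than Opt10 on at least one objective.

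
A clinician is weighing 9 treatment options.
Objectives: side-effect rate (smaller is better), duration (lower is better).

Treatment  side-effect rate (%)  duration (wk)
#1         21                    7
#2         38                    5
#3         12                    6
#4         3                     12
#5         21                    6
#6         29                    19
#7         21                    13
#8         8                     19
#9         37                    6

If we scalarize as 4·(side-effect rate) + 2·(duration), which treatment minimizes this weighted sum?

#1: 4·21 + 2·7 = 98
#2: 4·38 + 2·5 = 162
#3: 4·12 + 2·6 = 60
#4: 4·3 + 2·12 = 36
#5: 4·21 + 2·6 = 96
#6: 4·29 + 2·19 = 154
#7: 4·21 + 2·13 = 110
#8: 4·8 + 2·19 = 70
#9: 4·37 + 2·6 = 160
Lowest: #4 at 36.

#4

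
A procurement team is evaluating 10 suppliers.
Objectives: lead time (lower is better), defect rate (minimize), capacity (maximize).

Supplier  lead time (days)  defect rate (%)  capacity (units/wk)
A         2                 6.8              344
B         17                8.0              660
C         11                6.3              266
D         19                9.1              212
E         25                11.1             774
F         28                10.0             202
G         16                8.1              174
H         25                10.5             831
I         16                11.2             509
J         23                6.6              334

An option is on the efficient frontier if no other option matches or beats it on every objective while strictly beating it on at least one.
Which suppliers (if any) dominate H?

A: worse on capacity (344 vs 831).
B: worse on capacity (660 vs 831).
C: worse on capacity (266 vs 831).
D: worse on capacity (212 vs 831).
E: worse on defect rate (11.1 vs 10.5).
F: worse on lead time (28 vs 25).
G: worse on capacity (174 vs 831).
I: worse on defect rate (11.2 vs 10.5).
J: worse on capacity (334 vs 831).
No option dominates H.

none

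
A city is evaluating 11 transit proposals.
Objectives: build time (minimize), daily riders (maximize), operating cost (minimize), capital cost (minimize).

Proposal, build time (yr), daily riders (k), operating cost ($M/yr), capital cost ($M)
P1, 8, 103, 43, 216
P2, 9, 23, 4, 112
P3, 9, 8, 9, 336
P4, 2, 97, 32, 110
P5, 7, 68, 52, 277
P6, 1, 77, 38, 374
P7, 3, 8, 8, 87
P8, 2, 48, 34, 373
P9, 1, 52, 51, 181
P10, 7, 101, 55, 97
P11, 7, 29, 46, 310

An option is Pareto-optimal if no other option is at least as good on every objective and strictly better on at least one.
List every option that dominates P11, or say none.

P4

P4: build time 2≤7, daily riders 97≥29, operating cost 32≤46, capital cost 110≤310 — dominates P11.
Others (P1, P2, P3, P5, P6, P7, P8, P9, P10) are each worse than P11 on at least one objective.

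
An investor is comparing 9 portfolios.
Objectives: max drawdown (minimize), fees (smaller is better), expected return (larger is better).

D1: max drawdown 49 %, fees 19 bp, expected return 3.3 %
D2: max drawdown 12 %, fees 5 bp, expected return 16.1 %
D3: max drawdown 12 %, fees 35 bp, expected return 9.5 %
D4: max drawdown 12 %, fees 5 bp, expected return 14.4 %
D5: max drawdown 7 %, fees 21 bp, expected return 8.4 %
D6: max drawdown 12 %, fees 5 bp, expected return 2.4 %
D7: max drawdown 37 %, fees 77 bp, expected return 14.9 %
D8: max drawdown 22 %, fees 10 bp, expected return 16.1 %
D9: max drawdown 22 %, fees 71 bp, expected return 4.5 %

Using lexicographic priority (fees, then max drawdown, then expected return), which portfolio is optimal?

D2

First minimize fees: best is 5, kept {D2, D4, D6}.
Then minimize max drawdown: best is 12, kept {D2, D4, D6}.
Then maximize expected return: best is 16.1, kept {D2}.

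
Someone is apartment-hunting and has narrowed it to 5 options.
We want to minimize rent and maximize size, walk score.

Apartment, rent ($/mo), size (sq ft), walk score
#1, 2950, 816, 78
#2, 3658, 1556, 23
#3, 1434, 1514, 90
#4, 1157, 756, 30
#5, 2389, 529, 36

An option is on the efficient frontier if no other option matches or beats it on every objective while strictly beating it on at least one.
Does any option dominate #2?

No

#1: worse on size (816 vs 1556).
#3: worse on size (1514 vs 1556).
#4: worse on size (756 vs 1556).
#5: worse on size (529 vs 1556).
No option is at least as good as #2 on every objective and strictly better on one.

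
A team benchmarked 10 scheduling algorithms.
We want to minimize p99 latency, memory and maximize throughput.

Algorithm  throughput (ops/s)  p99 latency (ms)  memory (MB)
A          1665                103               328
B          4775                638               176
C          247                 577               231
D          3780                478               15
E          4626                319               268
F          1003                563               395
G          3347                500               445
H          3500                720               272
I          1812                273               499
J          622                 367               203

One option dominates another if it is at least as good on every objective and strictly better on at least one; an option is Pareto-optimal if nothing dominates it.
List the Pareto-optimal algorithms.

A, B, D, E, I, J

A: not dominated (best p99 latency).
B: not dominated (best throughput).
C: dominated by D (throughput 3780≥247, p99 latency 478≤577, memory 15≤231).
D: not dominated (best memory).
E: not dominated.
F: dominated by A (throughput 1665≥1003, p99 latency 103≤563, memory 328≤395).
G: dominated by D (throughput 3780≥3347, p99 latency 478≤500, memory 15≤445).
H: dominated by B (throughput 4775≥3500, p99 latency 638≤720, memory 176≤272).
I: not dominated.
J: not dominated.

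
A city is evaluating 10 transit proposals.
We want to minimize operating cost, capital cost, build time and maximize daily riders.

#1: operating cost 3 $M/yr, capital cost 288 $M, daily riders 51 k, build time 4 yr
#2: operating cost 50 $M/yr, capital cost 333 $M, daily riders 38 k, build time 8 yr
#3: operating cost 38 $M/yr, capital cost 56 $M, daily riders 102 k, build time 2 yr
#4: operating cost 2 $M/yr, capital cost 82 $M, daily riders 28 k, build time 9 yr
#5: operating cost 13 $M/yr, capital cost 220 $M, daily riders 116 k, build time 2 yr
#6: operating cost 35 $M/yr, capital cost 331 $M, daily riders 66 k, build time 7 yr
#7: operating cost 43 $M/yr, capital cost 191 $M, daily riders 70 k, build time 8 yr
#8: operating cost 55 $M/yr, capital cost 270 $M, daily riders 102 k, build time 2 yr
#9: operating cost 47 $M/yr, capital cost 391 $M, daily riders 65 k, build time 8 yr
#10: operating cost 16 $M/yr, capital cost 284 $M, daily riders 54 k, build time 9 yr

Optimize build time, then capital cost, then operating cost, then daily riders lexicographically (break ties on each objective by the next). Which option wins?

#3

First minimize build time: best is 2, kept {#3, #5, #8}.
Then minimize capital cost: best is 56, kept {#3}.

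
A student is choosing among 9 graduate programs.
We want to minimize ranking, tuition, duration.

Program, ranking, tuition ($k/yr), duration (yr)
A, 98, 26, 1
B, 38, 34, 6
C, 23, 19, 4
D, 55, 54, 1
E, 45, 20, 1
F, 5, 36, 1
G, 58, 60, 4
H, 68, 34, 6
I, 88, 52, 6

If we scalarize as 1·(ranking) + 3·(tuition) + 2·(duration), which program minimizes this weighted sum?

A: 1·98 + 3·26 + 2·1 = 178
B: 1·38 + 3·34 + 2·6 = 152
C: 1·23 + 3·19 + 2·4 = 88
D: 1·55 + 3·54 + 2·1 = 219
E: 1·45 + 3·20 + 2·1 = 107
F: 1·5 + 3·36 + 2·1 = 115
G: 1·58 + 3·60 + 2·4 = 246
H: 1·68 + 3·34 + 2·6 = 182
I: 1·88 + 3·52 + 2·6 = 256
Lowest: C at 88.

C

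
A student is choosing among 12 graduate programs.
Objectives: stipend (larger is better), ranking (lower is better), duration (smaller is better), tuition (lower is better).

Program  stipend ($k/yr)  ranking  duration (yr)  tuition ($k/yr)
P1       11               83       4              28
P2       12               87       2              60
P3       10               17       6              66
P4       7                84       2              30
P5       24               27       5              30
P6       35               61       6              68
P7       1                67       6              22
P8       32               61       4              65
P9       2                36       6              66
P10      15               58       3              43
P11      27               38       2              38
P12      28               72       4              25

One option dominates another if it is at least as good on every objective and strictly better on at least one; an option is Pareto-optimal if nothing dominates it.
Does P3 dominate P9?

P3 vs P9: stipend 10≥2, ranking 17≤36, duration 6≤6, tuition 66≤66 — P3 is at least as good on every objective with at least one strict improvement.

Yes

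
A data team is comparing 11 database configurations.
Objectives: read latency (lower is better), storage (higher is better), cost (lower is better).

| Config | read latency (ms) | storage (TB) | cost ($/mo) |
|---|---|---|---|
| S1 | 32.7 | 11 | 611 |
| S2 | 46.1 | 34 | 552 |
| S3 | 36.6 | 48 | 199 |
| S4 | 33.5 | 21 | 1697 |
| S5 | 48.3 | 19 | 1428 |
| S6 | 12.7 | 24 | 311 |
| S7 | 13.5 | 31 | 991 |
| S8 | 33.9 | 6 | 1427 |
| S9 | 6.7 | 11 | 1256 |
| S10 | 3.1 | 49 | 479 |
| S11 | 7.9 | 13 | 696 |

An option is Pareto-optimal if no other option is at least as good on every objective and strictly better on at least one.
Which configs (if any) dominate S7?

S10

S10: read latency 3.1≤13.5, storage 49≥31, cost 479≤991 — dominates S7.
Others (S1, S2, S3, S4, S5, S6, S8, S9, S11) are each worse than S7 on at least one objective.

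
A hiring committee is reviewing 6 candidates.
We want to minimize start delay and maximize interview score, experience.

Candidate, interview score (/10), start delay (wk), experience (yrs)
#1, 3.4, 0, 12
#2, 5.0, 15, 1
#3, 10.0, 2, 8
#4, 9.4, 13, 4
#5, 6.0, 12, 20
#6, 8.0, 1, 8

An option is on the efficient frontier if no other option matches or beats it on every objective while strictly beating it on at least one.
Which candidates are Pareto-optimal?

#1: not dominated (best start delay).
#2: dominated by #3 (interview score 10.0≥5.0, start delay 2≤15, experience 8≥1).
#3: not dominated (best interview score).
#4: dominated by #3 (interview score 10.0≥9.4, start delay 2≤13, experience 8≥4).
#5: not dominated (best experience).
#6: not dominated.

#1, #3, #5, #6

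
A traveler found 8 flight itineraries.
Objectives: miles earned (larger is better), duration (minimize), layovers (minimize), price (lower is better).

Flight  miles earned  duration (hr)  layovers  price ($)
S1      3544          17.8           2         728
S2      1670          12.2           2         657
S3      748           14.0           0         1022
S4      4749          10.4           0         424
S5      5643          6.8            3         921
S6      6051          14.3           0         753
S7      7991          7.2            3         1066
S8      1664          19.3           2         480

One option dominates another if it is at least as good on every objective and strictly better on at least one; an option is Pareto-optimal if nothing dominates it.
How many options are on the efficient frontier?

S1: dominated by S4 (miles earned 4749≥3544, duration 10.4≤17.8, layovers 0≤2, price 424≤728).
S2: dominated by S4 (miles earned 4749≥1670, duration 10.4≤12.2, layovers 0≤2, price 424≤657).
S3: dominated by S4 (miles earned 4749≥748, duration 10.4≤14.0, layovers 0≤0, price 424≤1022).
S4: not dominated (best price).
S5: not dominated (best duration).
S6: not dominated.
S7: not dominated (best miles earned).
S8: dominated by S4 (miles earned 4749≥1664, duration 10.4≤19.3, layovers 0≤2, price 424≤480).
Pareto-optimal: S4, S5, S6, S7 → 4.

4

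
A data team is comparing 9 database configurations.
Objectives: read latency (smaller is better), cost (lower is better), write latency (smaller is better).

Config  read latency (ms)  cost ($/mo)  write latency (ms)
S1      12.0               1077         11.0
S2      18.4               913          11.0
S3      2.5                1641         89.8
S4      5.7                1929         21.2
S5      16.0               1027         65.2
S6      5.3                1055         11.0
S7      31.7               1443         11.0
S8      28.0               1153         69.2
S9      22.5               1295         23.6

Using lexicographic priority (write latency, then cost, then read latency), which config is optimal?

First minimize write latency: best is 11.0, kept {S1, S2, S6, S7}.
Then minimize cost: best is 913, kept {S2}.

S2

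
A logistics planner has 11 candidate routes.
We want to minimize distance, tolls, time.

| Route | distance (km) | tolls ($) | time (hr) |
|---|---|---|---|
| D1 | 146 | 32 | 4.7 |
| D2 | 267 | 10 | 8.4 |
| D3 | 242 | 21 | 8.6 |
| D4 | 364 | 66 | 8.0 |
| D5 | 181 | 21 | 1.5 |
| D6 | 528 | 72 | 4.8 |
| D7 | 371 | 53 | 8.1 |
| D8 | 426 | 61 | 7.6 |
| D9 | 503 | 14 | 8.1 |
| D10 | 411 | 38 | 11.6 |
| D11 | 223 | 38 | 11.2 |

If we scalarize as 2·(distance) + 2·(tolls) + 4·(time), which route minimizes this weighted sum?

D1

D1: 2·146 + 2·32 + 4·4.7 = 374.8
D2: 2·267 + 2·10 + 4·8.4 = 587.6
D3: 2·242 + 2·21 + 4·8.6 = 560.4
D4: 2·364 + 2·66 + 4·8.0 = 892.0
D5: 2·181 + 2·21 + 4·1.5 = 410.0
D6: 2·528 + 2·72 + 4·4.8 = 1219.2
D7: 2·371 + 2·53 + 4·8.1 = 880.4
D8: 2·426 + 2·61 + 4·7.6 = 1004.4
D9: 2·503 + 2·14 + 4·8.1 = 1066.4
D10: 2·411 + 2·38 + 4·11.6 = 944.4
D11: 2·223 + 2·38 + 4·11.2 = 566.8
Lowest: D1 at 374.8.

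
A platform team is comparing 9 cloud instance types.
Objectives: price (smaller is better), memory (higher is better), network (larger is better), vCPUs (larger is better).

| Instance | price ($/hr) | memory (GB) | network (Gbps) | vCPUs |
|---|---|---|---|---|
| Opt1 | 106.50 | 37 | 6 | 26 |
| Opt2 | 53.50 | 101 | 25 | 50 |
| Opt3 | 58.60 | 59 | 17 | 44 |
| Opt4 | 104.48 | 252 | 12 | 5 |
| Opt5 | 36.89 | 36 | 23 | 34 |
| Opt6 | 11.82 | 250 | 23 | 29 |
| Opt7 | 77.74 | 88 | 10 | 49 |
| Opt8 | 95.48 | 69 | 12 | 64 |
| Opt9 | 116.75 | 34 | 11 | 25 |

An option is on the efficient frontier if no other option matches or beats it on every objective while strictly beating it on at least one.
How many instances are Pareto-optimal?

5

Opt1: dominated by Opt2 (price 53.50≤106.50, memory 101≥37, network 25≥6, vCPUs 50≥26).
Opt2: not dominated (best network).
Opt3: dominated by Opt2 (price 53.50≤58.60, memory 101≥59, network 25≥17, vCPUs 50≥44).
Opt4: not dominated (best memory).
Opt5: not dominated.
Opt6: not dominated (best price).
Opt7: dominated by Opt2 (price 53.50≤77.74, memory 101≥88, network 25≥10, vCPUs 50≥49).
Opt8: not dominated (best vCPUs).
Opt9: dominated by Opt2 (price 53.50≤116.75, memory 101≥34, network 25≥11, vCPUs 50≥25).
Pareto-optimal: Opt2, Opt4, Opt5, Opt6, Opt8 → 5.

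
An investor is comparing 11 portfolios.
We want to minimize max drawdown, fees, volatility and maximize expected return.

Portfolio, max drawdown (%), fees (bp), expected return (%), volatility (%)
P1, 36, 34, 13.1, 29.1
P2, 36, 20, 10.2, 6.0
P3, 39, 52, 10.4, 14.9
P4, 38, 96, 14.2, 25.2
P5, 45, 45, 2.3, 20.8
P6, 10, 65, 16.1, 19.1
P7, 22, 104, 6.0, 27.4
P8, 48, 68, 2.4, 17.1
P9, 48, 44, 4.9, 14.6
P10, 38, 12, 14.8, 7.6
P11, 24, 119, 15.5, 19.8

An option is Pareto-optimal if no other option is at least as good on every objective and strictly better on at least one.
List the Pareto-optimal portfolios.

P1: not dominated.
P2: not dominated (best volatility).
P3: dominated by P10 (max drawdown 38≤39, fees 12≤52, expected return 14.8≥10.4, volatility 7.6≤14.9).
P4: dominated by P6 (max drawdown 10≤38, fees 65≤96, expected return 16.1≥14.2, volatility 19.1≤25.2).
P5: dominated by P2 (max drawdown 36≤45, fees 20≤45, expected return 10.2≥2.3, volatility 6.0≤20.8).
P6: not dominated (best max drawdown).
P7: dominated by P6 (max drawdown 10≤22, fees 65≤104, expected return 16.1≥6.0, volatility 19.1≤27.4).
P8: dominated by P2 (max drawdown 36≤48, fees 20≤68, expected return 10.2≥2.4, volatility 6.0≤17.1).
P9: dominated by P2 (max drawdown 36≤48, fees 20≤44, expected return 10.2≥4.9, volatility 6.0≤14.6).
P10: not dominated (best fees).
P11: dominated by P6 (max drawdown 10≤24, fees 65≤119, expected return 16.1≥15.5, volatility 19.1≤19.8).

P1, P2, P6, P10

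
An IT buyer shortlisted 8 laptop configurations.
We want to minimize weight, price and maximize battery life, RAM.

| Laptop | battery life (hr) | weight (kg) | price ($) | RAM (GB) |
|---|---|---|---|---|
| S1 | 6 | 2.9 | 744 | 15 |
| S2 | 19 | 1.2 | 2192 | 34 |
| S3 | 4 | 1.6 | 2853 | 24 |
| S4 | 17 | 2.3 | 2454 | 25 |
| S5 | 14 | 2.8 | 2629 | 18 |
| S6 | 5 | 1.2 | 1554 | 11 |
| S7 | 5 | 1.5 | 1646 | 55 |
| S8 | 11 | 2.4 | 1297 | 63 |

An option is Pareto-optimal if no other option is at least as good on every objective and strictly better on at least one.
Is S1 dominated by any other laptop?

S2: worse on price (2192 vs 744).
S3: worse on battery life (4 vs 6).
S4: worse on price (2454 vs 744).
S5: worse on price (2629 vs 744).
S6: worse on battery life (5 vs 6).
S7: worse on battery life (5 vs 6).
S8: worse on price (1297 vs 744).
No option is at least as good as S1 on every objective and strictly better on one.

No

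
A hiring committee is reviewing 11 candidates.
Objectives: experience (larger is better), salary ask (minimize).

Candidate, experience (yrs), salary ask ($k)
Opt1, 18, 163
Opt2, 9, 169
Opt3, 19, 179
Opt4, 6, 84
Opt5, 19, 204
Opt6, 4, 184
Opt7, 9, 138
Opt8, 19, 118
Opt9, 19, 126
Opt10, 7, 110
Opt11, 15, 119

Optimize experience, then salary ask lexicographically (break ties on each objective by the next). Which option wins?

Opt8

First maximize experience: best is 19, kept {Opt3, Opt5, Opt8, Opt9}.
Then minimize salary ask: best is 118, kept {Opt8}.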